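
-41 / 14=-2.93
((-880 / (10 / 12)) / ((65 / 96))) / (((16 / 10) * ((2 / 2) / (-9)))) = 114048 / 13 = 8772.92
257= 257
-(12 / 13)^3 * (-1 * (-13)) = -1728 / 169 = -10.22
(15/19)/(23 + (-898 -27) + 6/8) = -12/13699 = -0.00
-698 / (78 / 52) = -1396 / 3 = -465.33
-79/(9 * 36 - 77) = -79/247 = -0.32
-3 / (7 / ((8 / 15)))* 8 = -64 / 35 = -1.83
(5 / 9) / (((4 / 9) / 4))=5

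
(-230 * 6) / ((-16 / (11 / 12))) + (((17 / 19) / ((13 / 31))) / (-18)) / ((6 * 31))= 8436217 / 106704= 79.06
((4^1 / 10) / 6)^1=0.07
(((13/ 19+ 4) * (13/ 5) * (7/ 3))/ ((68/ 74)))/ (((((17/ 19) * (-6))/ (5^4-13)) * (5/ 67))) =-20077421/ 425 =-47240.99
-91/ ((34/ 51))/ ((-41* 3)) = 91/ 82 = 1.11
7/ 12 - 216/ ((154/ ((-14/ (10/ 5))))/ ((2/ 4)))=725/ 132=5.49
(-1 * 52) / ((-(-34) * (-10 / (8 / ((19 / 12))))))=1248 / 1615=0.77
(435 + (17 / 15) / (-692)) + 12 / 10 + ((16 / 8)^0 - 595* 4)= -20166281 / 10380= -1942.80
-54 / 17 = -3.18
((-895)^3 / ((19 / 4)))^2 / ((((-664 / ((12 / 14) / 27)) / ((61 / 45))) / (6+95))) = -2533257911676978512500 / 16989021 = -149111470971575.03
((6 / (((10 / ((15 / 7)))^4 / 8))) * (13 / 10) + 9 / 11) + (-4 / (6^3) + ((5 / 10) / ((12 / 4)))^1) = 7829093 / 7130970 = 1.10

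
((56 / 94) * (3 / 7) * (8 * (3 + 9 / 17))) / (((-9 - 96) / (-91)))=4992 / 799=6.25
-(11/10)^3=-1331/1000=-1.33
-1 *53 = -53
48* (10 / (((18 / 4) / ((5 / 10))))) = 160 / 3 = 53.33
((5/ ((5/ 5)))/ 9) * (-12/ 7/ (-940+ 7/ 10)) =200/ 197253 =0.00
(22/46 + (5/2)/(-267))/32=5759/393024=0.01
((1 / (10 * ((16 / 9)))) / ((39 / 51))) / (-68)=-9 / 8320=-0.00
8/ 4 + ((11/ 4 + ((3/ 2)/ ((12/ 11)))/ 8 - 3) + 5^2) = 1723/ 64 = 26.92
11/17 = 0.65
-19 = -19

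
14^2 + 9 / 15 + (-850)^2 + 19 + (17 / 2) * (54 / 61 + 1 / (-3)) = 1322578133 / 1830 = 722720.29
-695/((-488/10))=3475/244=14.24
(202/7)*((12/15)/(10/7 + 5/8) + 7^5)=278882614/575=485013.24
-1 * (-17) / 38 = 17 / 38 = 0.45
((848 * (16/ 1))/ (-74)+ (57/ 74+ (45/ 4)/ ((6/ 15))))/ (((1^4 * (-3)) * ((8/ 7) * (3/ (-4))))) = -320033/ 5328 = -60.07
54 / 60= 9 / 10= 0.90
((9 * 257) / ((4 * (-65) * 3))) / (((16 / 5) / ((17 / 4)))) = -13107 / 3328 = -3.94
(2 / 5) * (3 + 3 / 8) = 27 / 20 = 1.35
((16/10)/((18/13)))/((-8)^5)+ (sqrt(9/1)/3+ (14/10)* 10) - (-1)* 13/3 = 7127027/368640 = 19.33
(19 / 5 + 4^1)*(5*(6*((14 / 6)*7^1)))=3822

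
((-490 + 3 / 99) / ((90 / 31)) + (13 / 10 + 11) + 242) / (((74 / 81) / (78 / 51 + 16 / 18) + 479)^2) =238155 / 639857878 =0.00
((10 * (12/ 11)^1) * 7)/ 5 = 168/ 11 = 15.27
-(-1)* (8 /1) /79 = 8 /79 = 0.10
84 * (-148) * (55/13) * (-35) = 23931600/13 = 1840892.31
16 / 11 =1.45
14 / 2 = 7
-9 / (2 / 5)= -45 / 2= -22.50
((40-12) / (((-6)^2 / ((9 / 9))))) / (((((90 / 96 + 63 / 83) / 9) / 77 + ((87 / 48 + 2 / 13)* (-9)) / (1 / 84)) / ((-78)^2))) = -3.18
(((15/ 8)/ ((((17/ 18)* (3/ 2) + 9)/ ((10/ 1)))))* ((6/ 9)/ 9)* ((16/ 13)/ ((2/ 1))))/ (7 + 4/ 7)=112/ 10335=0.01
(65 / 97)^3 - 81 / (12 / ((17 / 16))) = -401340907 / 58411072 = -6.87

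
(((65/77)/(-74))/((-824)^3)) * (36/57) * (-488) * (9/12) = -35685/7571251870336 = -0.00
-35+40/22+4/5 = -1781/55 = -32.38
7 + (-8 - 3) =-4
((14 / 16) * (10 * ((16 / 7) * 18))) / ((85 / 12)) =864 / 17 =50.82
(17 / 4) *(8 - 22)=-59.50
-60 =-60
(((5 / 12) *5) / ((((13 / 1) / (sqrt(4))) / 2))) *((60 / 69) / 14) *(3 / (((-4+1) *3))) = -250 / 18837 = -0.01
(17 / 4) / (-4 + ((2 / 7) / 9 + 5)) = 1071 / 260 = 4.12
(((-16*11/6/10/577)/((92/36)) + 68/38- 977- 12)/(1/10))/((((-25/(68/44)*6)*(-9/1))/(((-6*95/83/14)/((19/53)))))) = 15.46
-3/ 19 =-0.16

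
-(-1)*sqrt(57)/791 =sqrt(57)/791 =0.01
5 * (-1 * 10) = -50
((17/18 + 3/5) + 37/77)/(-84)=-14033/582120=-0.02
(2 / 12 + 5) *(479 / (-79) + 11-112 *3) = -135129 / 79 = -1710.49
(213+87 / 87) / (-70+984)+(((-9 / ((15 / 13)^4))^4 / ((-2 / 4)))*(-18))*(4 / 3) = 4865561953287108263017 / 152505340576171875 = 31904.21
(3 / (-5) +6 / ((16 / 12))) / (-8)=-39 / 80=-0.49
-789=-789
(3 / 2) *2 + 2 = 5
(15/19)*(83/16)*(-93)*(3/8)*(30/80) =-1042065/19456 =-53.56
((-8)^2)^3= 262144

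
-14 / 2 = -7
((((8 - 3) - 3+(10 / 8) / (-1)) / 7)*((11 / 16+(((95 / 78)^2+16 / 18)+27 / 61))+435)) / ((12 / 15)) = 1084925125 / 18473728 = 58.73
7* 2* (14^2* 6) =16464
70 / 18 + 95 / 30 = 127 / 18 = 7.06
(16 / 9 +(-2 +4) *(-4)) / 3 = -56 / 27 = -2.07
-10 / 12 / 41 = -5 / 246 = -0.02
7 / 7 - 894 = -893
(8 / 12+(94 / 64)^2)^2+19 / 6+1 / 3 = 108285769 / 9437184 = 11.47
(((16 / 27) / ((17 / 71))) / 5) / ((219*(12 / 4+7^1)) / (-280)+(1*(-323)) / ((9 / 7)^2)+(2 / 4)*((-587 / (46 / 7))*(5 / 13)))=-7132944 / 3175953175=-0.00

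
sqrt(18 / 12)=1.22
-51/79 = -0.65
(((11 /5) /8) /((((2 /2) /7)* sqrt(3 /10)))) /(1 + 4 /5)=77* sqrt(30) /216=1.95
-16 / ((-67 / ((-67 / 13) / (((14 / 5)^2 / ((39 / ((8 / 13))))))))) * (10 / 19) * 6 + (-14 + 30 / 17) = -43.65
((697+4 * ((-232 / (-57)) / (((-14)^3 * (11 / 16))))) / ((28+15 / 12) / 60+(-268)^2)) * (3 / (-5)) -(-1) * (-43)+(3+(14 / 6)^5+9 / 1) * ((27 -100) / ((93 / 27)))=-607887258714748522 / 344769141091221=-1763.17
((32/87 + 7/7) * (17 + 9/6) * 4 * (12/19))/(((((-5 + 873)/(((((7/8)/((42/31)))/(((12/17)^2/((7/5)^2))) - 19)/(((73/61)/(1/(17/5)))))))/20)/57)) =-339.64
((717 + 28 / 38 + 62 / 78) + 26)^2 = 304370683204 / 549081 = 554327.47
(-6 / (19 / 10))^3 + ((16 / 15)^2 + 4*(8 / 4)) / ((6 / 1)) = -138748948 / 4629825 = -29.97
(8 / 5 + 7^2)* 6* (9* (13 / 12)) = 29601 / 10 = 2960.10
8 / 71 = 0.11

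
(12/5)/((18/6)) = 4/5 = 0.80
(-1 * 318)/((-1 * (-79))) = -318/79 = -4.03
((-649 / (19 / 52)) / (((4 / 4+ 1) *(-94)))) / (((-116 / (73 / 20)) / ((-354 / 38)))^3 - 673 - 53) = -18200211236592957 / 1322060055069207598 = -0.01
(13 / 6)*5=65 / 6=10.83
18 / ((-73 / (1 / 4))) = -9 / 146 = -0.06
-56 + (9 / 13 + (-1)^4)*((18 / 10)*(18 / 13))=-43756 / 845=-51.78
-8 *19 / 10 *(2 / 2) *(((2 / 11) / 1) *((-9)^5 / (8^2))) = 1121931 / 440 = 2549.84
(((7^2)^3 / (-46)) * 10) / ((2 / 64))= -18823840 / 23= -818427.83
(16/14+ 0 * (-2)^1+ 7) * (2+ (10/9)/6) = 1121/63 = 17.79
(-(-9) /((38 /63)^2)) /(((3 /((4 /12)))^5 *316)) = 49 /36960624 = 0.00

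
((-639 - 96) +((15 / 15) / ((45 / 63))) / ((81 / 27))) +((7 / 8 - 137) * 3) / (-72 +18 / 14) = -87451 / 120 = -728.76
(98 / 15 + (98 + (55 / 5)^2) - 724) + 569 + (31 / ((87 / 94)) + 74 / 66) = 503137 / 4785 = 105.15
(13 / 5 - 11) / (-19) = 42 / 95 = 0.44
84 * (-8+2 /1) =-504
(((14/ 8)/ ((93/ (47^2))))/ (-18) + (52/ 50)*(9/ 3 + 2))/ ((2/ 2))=96781/ 33480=2.89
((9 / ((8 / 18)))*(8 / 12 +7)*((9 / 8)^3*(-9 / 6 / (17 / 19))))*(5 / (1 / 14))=-903154455 / 34816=-25940.79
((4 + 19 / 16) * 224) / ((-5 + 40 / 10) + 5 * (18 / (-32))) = -18592 / 61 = -304.79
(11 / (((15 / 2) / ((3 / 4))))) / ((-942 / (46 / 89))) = -253 / 419190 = -0.00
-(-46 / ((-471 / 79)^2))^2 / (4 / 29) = -597533192621 / 49213429281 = -12.14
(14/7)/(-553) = -2/553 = -0.00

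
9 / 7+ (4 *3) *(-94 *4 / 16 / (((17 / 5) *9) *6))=-268 / 1071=-0.25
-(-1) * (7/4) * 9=63/4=15.75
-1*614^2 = -376996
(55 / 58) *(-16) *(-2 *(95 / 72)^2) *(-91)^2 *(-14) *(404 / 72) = -34365809.71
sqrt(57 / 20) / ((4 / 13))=13 *sqrt(285) / 40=5.49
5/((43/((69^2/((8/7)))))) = 166635/344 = 484.40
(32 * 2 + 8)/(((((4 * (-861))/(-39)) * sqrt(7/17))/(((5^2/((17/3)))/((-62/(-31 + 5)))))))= 228150 * sqrt(119)/1058743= 2.35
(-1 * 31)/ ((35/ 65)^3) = -68107/ 343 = -198.56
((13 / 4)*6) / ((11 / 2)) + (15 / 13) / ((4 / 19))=5163 / 572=9.03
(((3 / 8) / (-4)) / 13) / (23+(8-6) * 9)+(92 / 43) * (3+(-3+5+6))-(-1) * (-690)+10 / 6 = -1462705891 / 2200224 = -664.80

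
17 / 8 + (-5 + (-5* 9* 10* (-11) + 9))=39649 / 8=4956.12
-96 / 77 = -1.25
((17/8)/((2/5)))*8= 85/2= 42.50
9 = 9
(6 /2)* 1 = 3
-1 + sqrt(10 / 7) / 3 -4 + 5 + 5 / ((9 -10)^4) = sqrt(70) / 21 + 5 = 5.40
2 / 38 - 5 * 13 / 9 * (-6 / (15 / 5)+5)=-1232 / 57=-21.61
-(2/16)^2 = -1/64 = -0.02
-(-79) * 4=316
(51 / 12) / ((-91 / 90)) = -765 / 182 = -4.20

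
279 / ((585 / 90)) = 558 / 13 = 42.92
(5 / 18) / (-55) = -1 / 198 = -0.01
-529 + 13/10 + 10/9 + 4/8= -23674/45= -526.09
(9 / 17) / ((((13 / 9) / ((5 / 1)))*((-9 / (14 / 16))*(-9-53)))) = 0.00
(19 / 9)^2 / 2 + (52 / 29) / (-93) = 321731 / 145638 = 2.21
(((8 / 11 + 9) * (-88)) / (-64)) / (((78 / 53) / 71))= 402641 / 624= 645.26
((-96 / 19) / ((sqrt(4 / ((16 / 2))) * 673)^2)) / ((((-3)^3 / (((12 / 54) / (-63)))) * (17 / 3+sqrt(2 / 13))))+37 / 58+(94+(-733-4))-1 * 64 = -2242326614642197645 / 3174472006862562+128 * sqrt(26) / 18244091993463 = -706.36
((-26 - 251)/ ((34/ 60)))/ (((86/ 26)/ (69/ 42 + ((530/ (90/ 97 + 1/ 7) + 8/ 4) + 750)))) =-686463509355/ 3720059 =-184530.27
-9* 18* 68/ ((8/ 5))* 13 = -89505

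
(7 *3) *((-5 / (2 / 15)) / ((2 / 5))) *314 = -1236375 / 2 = -618187.50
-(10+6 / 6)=-11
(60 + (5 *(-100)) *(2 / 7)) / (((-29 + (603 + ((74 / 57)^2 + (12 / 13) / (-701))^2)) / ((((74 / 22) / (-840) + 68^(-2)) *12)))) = 514324853695761561531 / 78770088978466909434026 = 0.01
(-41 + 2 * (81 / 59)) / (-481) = 61 / 767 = 0.08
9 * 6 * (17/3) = 306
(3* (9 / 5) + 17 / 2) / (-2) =-139 / 20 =-6.95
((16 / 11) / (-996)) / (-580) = 1 / 397155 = 0.00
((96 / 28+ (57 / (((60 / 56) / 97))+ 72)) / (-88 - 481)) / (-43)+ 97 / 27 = 88013323 / 23121315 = 3.81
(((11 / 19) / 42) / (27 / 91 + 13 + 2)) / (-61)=-143 / 9679968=-0.00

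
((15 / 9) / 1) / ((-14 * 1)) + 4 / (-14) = -17 / 42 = -0.40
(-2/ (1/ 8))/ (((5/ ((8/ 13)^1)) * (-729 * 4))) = 32/ 47385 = 0.00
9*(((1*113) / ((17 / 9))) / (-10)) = -9153 / 170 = -53.84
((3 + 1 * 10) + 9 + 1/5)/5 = 111/25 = 4.44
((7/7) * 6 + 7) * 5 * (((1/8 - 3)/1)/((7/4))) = -1495/14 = -106.79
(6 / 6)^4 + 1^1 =2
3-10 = -7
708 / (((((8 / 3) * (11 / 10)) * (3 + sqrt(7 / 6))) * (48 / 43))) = 342495 / 4136 - 38055 * sqrt(42) / 8272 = 52.99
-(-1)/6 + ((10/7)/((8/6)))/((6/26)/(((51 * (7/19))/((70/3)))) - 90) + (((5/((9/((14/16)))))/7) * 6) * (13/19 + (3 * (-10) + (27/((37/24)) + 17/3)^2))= 24775581676915/116963351568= 211.82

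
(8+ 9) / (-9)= -17 / 9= -1.89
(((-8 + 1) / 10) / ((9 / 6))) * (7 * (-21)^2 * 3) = -21609 / 5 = -4321.80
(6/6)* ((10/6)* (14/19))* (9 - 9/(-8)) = 12.43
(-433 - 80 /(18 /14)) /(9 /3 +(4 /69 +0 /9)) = -102511 /633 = -161.94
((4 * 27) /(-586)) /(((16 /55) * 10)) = -297 /4688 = -0.06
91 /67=1.36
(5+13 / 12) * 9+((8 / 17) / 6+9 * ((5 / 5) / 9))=11389 / 204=55.83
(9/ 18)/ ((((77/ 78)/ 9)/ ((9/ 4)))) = 10.26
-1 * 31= -31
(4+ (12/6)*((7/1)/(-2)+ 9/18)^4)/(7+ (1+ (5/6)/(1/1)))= 996/53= 18.79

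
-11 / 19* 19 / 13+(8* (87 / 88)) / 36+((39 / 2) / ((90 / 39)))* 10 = 143927 / 1716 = 83.87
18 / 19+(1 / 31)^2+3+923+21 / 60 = 338630833 / 365180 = 927.30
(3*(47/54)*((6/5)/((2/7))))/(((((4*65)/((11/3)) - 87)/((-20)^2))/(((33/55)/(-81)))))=28952/14337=2.02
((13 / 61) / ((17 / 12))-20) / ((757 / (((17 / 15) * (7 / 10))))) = -72044 / 3463275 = -0.02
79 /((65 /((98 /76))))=1.57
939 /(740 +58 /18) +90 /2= 309456 /6689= 46.26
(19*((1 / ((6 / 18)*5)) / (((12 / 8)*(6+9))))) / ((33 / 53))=2014 / 2475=0.81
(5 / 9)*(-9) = -5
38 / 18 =19 / 9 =2.11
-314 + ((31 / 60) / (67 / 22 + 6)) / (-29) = -54363161 / 173130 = -314.00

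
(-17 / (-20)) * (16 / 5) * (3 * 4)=816 / 25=32.64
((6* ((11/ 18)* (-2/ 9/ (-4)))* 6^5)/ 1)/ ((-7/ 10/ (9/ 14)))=-71280/ 49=-1454.69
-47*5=-235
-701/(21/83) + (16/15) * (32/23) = -6687461/2415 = -2769.13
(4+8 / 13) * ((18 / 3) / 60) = 6 / 13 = 0.46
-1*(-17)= 17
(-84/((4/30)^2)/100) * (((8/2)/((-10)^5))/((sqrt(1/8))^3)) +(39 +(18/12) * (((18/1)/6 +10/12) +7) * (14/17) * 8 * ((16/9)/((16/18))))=189 * sqrt(2)/6250 +4303/17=253.16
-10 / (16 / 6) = -15 / 4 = -3.75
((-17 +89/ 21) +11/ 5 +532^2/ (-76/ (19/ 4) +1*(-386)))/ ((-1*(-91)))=-1675741/ 213395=-7.85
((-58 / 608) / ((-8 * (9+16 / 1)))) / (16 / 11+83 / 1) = 319 / 56483200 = 0.00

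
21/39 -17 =-214/13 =-16.46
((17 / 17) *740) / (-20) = -37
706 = 706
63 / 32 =1.97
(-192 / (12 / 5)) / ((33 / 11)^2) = -8.89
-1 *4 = -4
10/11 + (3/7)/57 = 1341/1463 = 0.92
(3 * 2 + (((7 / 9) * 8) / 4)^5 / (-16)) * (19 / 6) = 3046460 / 177147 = 17.20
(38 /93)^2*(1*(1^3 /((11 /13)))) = 18772 /95139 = 0.20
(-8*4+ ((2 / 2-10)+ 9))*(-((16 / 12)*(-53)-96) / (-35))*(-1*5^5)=-10000000 / 21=-476190.48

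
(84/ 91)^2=144/ 169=0.85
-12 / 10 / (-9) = 2 / 15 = 0.13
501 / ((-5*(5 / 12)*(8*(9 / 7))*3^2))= -1169 / 450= -2.60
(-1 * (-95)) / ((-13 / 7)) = -665 / 13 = -51.15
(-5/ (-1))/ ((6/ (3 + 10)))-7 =23/ 6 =3.83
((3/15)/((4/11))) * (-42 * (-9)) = 2079/10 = 207.90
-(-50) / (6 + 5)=50 / 11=4.55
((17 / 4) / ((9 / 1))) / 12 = 17 / 432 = 0.04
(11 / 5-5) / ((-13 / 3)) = 42 / 65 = 0.65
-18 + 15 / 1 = -3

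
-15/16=-0.94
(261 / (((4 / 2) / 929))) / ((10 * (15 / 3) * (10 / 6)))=727407 / 500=1454.81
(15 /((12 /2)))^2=25 /4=6.25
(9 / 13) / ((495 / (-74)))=-74 / 715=-0.10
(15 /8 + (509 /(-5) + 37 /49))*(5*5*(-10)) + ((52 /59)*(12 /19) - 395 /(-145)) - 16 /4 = 157967213749 /6371764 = 24791.76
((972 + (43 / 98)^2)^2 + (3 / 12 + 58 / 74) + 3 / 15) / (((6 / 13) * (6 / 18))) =209664307753127721 / 34127621920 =6143536.99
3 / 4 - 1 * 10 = -37 / 4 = -9.25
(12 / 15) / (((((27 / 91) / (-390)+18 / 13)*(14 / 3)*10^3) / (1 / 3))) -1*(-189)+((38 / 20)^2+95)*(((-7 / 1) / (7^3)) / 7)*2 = 132256795031 / 701906625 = 188.43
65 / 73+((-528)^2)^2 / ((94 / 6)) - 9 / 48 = 272332697409211 / 54896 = 4960884170.23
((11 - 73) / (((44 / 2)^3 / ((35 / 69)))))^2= 1177225 / 134950430736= 0.00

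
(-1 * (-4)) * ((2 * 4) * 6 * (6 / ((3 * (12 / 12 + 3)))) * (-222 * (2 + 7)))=-191808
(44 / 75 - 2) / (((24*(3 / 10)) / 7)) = -371 / 270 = -1.37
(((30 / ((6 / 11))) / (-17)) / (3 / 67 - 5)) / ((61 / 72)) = 66330 / 86071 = 0.77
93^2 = 8649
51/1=51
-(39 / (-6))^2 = -169 / 4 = -42.25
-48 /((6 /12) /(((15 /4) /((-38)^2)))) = -90 /361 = -0.25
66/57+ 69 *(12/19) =44.74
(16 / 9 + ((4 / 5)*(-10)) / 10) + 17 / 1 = 809 / 45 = 17.98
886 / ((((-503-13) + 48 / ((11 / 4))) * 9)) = -4873 / 24678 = -0.20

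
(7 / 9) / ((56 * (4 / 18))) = 1 / 16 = 0.06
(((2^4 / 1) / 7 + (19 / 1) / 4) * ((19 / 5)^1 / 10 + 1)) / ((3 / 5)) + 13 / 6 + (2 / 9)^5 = 18.35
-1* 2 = -2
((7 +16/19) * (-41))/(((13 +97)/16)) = -46.77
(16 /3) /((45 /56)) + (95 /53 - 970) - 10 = -6951587 /7155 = -971.57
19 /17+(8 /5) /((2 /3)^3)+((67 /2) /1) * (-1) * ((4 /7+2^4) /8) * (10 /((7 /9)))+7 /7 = -7369353 /8330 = -884.68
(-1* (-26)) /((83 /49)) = 1274 /83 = 15.35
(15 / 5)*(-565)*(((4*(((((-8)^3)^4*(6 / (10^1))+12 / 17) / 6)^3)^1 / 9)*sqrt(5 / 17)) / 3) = -90081320462624103407750398574846207392*sqrt(85) / 18792225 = -44194273896614711875750250000000.00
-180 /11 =-16.36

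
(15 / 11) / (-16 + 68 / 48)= -0.09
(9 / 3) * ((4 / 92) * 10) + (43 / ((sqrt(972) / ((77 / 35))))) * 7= 30 / 23 + 3311 * sqrt(3) / 270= 22.54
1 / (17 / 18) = 18 / 17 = 1.06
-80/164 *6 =-120/41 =-2.93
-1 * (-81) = 81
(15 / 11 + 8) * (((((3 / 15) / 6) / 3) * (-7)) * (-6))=721 / 165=4.37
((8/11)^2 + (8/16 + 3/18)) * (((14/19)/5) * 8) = 48608/34485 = 1.41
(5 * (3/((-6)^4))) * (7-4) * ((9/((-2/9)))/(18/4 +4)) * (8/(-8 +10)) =-45/68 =-0.66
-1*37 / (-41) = 37 / 41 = 0.90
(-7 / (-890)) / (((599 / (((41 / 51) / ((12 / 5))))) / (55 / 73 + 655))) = 0.00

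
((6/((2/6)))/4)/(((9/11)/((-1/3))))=-11/6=-1.83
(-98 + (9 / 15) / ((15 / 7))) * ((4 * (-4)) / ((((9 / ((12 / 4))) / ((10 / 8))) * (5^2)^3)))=0.04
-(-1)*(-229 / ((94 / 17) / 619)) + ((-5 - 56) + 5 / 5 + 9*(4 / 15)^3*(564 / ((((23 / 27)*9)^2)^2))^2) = -23644108567891518643 / 920154077051750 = -25695.81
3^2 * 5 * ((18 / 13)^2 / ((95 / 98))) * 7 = 2000376 / 3211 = 622.98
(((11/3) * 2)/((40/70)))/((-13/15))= -385/26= -14.81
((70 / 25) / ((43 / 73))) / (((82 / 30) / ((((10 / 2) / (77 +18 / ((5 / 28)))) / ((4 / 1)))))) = 5475 / 447802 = 0.01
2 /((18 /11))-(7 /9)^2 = 50 /81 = 0.62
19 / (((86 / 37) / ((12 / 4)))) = 2109 / 86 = 24.52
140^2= 19600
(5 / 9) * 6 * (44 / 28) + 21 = 551 / 21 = 26.24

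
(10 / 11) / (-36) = -5 / 198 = -0.03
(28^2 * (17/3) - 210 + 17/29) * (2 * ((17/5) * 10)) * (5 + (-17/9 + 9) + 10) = 4983740876/783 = 6364930.88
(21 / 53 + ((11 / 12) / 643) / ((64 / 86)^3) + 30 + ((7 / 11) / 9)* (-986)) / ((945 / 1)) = -0.04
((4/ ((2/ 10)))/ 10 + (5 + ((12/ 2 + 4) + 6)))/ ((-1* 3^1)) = -23/ 3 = -7.67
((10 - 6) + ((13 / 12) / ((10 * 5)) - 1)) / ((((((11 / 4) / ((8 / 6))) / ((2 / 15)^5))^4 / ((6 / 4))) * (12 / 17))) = 0.00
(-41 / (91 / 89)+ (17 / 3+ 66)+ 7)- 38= 155 / 273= 0.57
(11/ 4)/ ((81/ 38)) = 209/ 162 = 1.29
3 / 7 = 0.43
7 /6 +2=19 /6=3.17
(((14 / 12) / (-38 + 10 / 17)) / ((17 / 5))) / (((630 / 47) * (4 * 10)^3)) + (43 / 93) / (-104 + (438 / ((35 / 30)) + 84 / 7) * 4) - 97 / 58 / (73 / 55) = -91946932896159457 / 72990093192192000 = -1.26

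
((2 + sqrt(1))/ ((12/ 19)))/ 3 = 19/ 12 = 1.58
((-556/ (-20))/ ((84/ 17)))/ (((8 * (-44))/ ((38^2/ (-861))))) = 0.03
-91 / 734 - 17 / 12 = -6785 / 4404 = -1.54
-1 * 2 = -2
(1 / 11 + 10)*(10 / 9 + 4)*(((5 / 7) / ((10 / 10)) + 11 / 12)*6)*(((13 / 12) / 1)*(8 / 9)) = 3031262 / 6237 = 486.01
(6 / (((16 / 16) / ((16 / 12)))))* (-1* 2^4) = -128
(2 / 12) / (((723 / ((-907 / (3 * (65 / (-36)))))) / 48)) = 1.85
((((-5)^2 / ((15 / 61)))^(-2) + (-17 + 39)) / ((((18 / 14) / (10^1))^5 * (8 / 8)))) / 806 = 68793034226000 / 88547695587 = 776.90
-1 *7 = -7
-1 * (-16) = 16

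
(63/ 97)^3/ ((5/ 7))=1750329/ 4563365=0.38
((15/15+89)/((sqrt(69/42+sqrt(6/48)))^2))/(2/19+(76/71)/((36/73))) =703692360/27879679 - 107083620* sqrt(2)/27879679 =19.81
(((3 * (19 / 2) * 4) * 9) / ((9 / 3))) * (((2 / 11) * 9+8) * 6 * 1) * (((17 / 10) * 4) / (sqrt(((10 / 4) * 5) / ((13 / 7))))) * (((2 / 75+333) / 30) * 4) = 41047801248 * sqrt(182) / 240625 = 2301361.51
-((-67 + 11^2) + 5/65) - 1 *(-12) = -547/13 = -42.08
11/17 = 0.65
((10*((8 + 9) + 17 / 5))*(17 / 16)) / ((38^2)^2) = 0.00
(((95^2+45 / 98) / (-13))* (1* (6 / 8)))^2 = 7040982645225 / 25969216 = 271128.04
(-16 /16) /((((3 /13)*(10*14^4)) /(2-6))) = 13 /288120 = 0.00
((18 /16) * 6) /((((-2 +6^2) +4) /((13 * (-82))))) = -14391 /76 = -189.36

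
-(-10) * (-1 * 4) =-40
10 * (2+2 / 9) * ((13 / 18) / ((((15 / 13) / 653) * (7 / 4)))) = 8828560 / 1701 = 5190.22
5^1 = 5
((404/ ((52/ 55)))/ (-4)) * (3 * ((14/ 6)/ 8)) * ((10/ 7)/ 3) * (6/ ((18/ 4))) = -27775/ 468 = -59.35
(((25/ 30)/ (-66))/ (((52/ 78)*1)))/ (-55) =1/ 2904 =0.00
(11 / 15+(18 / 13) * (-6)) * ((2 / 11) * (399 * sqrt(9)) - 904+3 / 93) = 8863477 / 1705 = 5198.52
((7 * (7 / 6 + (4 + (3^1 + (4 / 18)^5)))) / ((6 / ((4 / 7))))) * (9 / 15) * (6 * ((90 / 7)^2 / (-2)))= -19290620 / 11907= -1620.11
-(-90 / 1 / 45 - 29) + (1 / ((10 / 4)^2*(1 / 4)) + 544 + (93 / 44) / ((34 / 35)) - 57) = 19478511 / 37400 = 520.82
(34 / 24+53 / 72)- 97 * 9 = -62701 / 72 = -870.85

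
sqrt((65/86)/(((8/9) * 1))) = 3 * sqrt(2795)/172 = 0.92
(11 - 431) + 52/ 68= -7127/ 17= -419.24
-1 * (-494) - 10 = 484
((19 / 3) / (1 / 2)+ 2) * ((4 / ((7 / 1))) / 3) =2.79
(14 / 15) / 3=14 / 45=0.31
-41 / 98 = -0.42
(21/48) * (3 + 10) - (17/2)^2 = -1065/16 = -66.56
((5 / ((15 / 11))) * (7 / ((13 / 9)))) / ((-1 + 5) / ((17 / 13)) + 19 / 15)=58905 / 14339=4.11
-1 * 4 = -4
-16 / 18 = -8 / 9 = -0.89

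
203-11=192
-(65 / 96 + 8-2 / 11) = -8971 / 1056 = -8.50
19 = 19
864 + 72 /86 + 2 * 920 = 116308 /43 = 2704.84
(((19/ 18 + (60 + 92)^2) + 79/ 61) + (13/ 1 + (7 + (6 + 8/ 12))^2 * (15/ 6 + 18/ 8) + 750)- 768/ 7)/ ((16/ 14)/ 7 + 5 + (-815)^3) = -294677509/ 6472301329768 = -0.00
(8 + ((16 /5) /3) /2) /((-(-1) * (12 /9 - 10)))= -64 /65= -0.98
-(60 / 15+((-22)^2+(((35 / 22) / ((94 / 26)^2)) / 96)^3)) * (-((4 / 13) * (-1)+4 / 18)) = -247775702161275844620655 / 5940524006710698442752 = -41.71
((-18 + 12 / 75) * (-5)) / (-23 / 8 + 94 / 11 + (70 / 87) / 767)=2618979792 / 166519655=15.73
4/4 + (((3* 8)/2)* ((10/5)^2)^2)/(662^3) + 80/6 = 14.33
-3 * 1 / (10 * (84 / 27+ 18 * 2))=-27 / 3520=-0.01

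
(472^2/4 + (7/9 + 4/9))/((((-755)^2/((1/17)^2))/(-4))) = -80204/59305401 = -0.00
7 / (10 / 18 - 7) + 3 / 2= 12 / 29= 0.41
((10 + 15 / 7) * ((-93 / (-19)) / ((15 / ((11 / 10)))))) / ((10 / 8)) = 11594 / 3325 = 3.49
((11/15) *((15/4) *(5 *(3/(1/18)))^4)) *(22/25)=12860872200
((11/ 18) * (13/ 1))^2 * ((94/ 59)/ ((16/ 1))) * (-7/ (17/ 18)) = -46.58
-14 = -14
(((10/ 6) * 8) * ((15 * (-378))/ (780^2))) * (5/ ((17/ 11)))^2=-63525/ 48841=-1.30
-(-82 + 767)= -685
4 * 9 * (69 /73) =2484 /73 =34.03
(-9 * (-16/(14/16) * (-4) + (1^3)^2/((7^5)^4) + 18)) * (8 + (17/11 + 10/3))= -9272431288541783174625/877714929273732011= -10564.29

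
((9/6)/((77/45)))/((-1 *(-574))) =135/88396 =0.00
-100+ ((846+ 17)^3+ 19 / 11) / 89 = 7221648.86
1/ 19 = 0.05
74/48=37/24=1.54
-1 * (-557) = 557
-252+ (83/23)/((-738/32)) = -2140052/8487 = -252.16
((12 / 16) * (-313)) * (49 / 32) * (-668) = 7683837 / 32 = 240119.91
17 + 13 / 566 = 9635 / 566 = 17.02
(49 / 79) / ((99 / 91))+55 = 434614 / 7821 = 55.57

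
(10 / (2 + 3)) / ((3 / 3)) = 2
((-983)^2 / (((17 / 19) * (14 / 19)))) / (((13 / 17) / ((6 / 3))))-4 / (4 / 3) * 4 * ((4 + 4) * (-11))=348926425 / 91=3834356.32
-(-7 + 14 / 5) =21 / 5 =4.20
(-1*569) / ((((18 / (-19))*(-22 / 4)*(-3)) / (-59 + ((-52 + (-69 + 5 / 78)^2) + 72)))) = 310003835783 / 1806948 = 171562.12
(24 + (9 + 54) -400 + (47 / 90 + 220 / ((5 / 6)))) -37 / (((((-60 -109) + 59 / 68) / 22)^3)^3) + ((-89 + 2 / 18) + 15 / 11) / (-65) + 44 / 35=-41423011323413794303299879037290693400217 / 902971794639656082154851163183638270690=-45.87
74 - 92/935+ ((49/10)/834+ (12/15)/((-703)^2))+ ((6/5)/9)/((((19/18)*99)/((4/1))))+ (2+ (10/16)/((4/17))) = 14680629121099/186850538720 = 78.57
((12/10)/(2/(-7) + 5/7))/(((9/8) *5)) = 112/225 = 0.50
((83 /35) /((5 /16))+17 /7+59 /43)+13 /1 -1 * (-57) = 612454 /7525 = 81.39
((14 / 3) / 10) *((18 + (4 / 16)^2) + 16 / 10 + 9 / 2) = 13531 / 1200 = 11.28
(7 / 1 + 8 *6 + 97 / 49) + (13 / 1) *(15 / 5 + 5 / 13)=4948 / 49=100.98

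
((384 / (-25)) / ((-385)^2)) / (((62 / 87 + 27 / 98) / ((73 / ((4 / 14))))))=-17071488 / 637140625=-0.03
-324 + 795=471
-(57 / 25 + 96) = -2457 / 25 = -98.28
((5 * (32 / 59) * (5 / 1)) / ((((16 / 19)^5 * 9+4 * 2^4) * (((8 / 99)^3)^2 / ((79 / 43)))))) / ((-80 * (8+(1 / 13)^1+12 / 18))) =-59358852991137066939 / 31470203044888576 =-1886.19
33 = 33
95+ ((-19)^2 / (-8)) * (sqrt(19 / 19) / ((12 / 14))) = 2033 / 48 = 42.35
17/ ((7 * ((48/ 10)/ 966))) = 1955/ 4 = 488.75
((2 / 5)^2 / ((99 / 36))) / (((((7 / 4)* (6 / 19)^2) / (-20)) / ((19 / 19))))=-23104 / 3465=-6.67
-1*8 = -8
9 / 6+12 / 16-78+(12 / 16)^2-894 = -15507 / 16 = -969.19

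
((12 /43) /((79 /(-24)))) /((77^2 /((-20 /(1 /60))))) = 345600 /20140813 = 0.02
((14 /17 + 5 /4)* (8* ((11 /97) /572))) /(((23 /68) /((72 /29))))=20304 /841087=0.02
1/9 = 0.11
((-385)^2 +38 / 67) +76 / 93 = 923598601 / 6231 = 148226.38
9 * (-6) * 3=-162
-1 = -1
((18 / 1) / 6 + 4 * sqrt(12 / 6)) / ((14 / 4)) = 2.47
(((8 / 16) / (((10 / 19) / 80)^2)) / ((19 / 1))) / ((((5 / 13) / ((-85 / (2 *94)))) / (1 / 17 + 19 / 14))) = -332956 / 329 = -1012.02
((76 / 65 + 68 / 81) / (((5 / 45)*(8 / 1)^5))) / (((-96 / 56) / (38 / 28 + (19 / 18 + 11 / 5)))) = -960433 / 646963200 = -0.00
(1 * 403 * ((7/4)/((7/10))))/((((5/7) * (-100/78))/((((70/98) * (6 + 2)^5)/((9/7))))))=-300425216/15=-20028347.73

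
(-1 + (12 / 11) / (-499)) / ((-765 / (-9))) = -5501 / 466565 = -0.01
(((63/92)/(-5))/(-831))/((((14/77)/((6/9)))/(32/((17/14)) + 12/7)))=1837/108307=0.02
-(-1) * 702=702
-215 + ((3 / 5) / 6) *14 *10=-201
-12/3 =-4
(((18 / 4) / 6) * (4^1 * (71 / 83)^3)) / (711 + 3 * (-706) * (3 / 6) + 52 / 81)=-86972373 / 16087799032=-0.01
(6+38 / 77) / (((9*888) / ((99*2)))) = 125 / 777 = 0.16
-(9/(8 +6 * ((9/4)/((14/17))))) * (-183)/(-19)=-46116/12977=-3.55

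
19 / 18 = 1.06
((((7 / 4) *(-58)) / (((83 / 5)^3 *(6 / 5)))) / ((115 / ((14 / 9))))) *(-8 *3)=710500 / 118359909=0.01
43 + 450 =493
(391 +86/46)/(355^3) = 9036/1028994125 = 0.00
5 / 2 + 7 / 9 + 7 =185 / 18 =10.28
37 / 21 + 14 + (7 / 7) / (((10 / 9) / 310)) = 6190 / 21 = 294.76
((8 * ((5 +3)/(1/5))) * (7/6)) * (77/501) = 86240/1503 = 57.38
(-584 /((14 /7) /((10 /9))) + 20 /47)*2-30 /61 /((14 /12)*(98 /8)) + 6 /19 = -108925526506 /168158151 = -647.76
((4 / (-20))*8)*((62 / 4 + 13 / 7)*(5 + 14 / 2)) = -11664 / 35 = -333.26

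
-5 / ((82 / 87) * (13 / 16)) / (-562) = 1740 / 149773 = 0.01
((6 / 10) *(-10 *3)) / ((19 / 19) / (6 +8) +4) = -84 / 19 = -4.42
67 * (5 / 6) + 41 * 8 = 2303 / 6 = 383.83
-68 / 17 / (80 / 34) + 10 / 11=-87 / 110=-0.79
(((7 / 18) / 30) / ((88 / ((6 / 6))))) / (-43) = -7 / 2043360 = -0.00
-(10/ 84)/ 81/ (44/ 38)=-95/ 74844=-0.00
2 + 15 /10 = 7 /2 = 3.50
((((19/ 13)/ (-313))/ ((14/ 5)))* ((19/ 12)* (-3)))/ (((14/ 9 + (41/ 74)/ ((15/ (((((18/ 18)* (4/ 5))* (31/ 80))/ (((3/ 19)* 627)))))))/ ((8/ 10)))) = 1983514500/ 486924603893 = 0.00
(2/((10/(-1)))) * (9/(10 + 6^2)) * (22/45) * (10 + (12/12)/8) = -891/4600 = -0.19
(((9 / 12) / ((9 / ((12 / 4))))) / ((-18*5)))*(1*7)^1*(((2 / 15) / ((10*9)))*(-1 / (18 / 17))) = 119 / 4374000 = 0.00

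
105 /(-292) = -0.36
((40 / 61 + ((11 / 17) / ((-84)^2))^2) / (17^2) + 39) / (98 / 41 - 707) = -405617229816289565 / 7327826426025633024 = -0.06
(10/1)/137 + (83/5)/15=12121/10275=1.18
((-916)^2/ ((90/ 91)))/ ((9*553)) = 5453864/ 31995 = 170.46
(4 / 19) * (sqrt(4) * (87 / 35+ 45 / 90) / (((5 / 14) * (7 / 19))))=1672 / 175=9.55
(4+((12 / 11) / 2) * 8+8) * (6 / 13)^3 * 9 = 349920 / 24167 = 14.48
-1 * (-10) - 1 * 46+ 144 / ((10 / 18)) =1116 / 5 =223.20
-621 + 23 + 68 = -530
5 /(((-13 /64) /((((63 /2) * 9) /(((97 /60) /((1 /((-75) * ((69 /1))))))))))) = 24192 /29003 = 0.83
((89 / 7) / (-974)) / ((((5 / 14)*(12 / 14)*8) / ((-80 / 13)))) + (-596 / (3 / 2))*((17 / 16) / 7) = -5342567 / 88634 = -60.28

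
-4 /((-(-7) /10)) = -40 /7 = -5.71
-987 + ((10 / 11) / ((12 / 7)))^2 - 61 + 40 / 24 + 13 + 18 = -4421567 / 4356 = -1015.05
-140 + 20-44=-164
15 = 15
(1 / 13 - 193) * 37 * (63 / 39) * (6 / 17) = -11692296 / 2873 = -4069.72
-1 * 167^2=-27889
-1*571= -571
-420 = -420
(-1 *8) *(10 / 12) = -20 / 3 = -6.67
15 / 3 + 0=5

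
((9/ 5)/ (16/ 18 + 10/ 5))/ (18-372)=-27/ 15340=-0.00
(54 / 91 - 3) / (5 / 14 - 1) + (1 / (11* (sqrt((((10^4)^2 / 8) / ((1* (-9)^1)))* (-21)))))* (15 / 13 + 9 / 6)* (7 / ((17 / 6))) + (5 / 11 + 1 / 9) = 207* sqrt(42) / 12155000 + 5546 / 1287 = 4.31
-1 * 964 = -964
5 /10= 1 /2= 0.50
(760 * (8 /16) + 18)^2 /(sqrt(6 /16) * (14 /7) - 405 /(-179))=7655665320 /77309 - 5075422564 * sqrt(6) /231927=45422.92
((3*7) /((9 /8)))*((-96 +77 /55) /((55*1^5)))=-2408 /75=-32.11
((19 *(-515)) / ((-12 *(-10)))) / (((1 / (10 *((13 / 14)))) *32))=-127205 / 5376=-23.66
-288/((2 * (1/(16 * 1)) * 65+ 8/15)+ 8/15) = -34560/1103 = -31.33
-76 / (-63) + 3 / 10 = 949 / 630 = 1.51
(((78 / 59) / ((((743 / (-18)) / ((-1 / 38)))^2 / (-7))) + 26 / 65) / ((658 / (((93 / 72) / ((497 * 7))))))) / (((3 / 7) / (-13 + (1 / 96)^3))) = -299449387471872473 / 43739850262968590008320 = -0.00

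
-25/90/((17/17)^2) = -5/18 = -0.28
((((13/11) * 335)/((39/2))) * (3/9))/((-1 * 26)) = -335/1287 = -0.26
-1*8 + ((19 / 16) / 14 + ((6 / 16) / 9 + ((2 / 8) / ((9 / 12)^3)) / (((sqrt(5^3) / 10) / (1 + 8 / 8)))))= -5291 / 672 + 64*sqrt(5) / 135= -6.81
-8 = -8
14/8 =7/4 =1.75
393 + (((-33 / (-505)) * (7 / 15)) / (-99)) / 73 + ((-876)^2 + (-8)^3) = 1272821818718 / 1658925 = 767257.00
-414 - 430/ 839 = -347776/ 839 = -414.51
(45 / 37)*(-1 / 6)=-15 / 74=-0.20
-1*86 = -86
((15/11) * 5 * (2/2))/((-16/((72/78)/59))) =-225/33748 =-0.01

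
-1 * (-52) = 52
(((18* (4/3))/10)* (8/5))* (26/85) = 2496/2125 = 1.17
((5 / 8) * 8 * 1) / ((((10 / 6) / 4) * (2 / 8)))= 48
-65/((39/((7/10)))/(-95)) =665/6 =110.83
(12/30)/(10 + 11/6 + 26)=12/1135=0.01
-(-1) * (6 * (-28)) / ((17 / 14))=-2352 / 17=-138.35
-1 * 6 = -6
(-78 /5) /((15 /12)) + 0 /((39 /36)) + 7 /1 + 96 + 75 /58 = 91.81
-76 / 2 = -38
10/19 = 0.53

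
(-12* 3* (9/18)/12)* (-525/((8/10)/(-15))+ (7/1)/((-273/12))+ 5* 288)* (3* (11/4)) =-58087161/416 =-139632.60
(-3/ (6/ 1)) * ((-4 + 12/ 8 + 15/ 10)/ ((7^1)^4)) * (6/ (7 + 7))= 3/ 33614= 0.00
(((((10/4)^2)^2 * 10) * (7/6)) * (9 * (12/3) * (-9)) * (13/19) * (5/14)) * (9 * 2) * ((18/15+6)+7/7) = -404746875/76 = -5325616.78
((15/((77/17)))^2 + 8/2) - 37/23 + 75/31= 15.78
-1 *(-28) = 28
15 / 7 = 2.14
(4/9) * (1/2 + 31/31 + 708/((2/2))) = 946/3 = 315.33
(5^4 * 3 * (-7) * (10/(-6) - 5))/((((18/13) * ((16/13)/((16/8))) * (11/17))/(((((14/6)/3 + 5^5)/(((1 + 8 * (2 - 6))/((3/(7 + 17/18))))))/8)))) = -34000159375/45012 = -755357.67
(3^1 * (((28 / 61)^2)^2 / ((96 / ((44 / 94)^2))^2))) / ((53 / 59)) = 8296117676 / 10742562673818639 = 0.00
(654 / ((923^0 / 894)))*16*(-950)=-8887075200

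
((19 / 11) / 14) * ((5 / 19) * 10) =25 / 77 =0.32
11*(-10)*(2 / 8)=-55 / 2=-27.50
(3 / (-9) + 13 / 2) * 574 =10619 / 3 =3539.67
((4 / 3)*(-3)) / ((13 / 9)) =-36 / 13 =-2.77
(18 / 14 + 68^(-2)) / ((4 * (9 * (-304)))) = -41623 / 354235392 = -0.00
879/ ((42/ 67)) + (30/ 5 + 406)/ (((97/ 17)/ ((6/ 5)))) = 10109371/ 6790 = 1488.86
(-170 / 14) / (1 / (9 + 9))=-1530 / 7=-218.57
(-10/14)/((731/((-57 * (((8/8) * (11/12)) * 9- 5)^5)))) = 105818505/5239808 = 20.20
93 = 93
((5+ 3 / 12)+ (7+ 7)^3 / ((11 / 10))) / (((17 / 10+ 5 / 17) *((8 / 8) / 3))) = 9349235 / 2486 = 3760.75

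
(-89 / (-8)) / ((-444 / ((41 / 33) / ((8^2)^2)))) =-3649 / 480116736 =-0.00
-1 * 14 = -14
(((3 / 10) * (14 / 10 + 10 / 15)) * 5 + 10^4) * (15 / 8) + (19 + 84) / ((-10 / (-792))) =2153073 / 80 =26913.41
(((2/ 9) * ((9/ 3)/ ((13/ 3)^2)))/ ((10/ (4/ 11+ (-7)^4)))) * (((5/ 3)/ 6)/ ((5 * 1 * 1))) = 1761/ 3718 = 0.47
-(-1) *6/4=3/2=1.50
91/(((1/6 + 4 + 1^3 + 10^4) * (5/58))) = 31668/300155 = 0.11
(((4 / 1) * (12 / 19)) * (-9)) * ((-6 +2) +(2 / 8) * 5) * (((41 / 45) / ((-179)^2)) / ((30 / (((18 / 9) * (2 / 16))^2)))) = 451 / 121755800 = 0.00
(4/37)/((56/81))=81/518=0.16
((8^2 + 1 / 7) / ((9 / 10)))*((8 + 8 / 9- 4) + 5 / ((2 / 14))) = 1611910 / 567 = 2842.87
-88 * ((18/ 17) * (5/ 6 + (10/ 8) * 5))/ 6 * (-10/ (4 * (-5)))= -55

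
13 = 13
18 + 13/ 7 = 139/ 7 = 19.86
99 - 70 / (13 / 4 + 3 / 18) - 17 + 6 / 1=2768 / 41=67.51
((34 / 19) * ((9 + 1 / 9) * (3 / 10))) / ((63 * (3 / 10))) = 2788 / 10773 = 0.26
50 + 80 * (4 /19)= 1270 /19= 66.84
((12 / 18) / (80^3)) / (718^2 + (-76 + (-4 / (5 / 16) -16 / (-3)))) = 1 / 395858329600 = 0.00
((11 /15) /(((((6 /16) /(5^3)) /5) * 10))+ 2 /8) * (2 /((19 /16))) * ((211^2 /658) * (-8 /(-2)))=3140689424 /56259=55825.55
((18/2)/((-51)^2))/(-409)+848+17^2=134394536/118201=1137.00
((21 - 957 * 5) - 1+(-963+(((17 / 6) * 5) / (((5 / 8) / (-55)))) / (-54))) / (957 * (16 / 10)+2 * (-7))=-1155245 / 307233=-3.76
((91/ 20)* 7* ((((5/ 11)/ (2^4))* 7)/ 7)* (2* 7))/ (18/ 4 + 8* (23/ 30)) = 66885/ 56144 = 1.19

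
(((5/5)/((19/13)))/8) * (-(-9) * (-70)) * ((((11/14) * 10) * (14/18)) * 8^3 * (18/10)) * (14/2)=-40360320/19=-2124227.37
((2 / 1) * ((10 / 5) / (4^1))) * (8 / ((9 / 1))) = 8 / 9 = 0.89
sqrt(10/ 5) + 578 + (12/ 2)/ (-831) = sqrt(2) + 160104/ 277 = 579.41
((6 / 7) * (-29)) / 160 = -87 / 560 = -0.16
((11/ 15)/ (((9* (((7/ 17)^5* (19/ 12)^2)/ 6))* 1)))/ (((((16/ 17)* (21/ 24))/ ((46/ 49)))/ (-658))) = -18369269310656/ 1486495115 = -12357.44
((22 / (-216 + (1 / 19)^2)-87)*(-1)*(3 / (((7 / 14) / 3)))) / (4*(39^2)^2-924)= 20375301 / 120248366500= 0.00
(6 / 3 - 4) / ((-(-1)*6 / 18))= -6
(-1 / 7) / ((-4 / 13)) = 13 / 28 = 0.46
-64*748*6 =-287232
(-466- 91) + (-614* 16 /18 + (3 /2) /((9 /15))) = -19805 /18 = -1100.28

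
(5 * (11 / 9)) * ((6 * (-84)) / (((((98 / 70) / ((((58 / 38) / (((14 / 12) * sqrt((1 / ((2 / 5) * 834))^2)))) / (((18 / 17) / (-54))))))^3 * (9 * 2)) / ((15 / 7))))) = 1189098530716247874201600 / 806954491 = 1473563309924311.30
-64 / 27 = -2.37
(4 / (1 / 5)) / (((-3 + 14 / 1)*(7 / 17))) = 340 / 77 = 4.42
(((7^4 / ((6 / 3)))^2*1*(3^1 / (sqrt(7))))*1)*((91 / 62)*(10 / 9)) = 374712065*sqrt(7) / 372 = 2665040.15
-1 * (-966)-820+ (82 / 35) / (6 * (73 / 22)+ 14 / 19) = 22066788 / 151025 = 146.11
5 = 5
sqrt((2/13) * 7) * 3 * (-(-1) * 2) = 6 * sqrt(182)/13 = 6.23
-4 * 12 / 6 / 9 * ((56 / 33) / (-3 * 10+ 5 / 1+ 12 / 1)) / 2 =224 / 3861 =0.06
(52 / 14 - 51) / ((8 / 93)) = -30783 / 56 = -549.70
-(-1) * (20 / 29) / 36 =5 / 261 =0.02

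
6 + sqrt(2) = 7.41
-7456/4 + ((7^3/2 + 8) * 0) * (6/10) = -1864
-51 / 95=-0.54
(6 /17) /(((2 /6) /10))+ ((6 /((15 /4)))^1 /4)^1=934 /85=10.99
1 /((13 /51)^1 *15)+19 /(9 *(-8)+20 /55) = -189 /51220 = -0.00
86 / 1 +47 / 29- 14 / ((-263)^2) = 175758023 / 2005901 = 87.62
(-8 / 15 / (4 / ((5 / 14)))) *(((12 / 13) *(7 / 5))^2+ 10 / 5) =-15506 / 88725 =-0.17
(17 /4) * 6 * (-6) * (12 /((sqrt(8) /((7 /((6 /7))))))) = -7497 * sqrt(2) /2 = -5301.18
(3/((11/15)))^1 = 45/11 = 4.09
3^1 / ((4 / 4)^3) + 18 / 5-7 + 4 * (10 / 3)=12.93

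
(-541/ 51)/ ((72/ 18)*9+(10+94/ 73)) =-39493/ 176052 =-0.22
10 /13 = 0.77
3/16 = 0.19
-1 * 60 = -60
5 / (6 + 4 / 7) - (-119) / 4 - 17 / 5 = 12471 / 460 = 27.11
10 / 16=5 / 8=0.62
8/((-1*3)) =-8/3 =-2.67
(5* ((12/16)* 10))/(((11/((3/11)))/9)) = 2025/242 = 8.37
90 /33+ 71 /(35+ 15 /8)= 15098 /3245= 4.65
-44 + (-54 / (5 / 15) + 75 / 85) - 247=-7686 / 17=-452.12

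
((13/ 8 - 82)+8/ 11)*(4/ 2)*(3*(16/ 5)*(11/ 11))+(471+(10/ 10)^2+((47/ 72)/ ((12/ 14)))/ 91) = -326556583/ 308880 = -1057.23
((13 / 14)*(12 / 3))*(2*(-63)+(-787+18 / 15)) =-118534 / 35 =-3386.69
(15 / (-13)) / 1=-15 / 13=-1.15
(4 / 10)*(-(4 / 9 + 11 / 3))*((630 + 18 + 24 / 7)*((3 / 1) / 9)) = -22496 / 63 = -357.08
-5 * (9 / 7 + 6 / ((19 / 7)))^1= -2325 / 133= -17.48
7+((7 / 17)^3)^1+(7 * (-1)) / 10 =312949 / 49130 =6.37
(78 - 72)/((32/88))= 33/2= 16.50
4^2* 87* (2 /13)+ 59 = 3551 /13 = 273.15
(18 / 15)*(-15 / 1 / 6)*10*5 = -150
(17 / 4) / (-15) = -17 / 60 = -0.28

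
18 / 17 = 1.06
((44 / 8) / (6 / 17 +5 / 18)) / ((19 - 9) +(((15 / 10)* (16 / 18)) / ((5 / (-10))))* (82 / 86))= 1.17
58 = 58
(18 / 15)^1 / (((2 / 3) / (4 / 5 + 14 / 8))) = 459 / 100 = 4.59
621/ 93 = 207/ 31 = 6.68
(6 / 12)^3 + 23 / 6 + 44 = 1151 / 24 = 47.96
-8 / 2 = -4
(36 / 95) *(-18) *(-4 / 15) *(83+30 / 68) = 1225584 / 8075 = 151.78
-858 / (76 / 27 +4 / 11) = -127413 / 472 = -269.94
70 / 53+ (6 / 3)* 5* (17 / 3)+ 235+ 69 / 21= 329752 / 1113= 296.27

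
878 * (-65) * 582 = -33214740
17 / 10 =1.70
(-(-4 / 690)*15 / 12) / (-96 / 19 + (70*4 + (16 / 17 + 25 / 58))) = 9367 / 357183399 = 0.00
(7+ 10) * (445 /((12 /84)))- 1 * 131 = 52824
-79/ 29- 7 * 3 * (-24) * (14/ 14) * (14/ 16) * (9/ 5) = 791.08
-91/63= -13/9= -1.44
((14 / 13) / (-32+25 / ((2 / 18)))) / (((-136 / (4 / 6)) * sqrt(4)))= -0.00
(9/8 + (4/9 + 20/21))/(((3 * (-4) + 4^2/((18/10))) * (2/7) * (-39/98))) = 8897/1248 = 7.13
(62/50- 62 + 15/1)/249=-1144/6225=-0.18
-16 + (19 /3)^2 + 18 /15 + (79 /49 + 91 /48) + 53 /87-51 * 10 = -491682431 /1023120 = -480.57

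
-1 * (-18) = 18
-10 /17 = -0.59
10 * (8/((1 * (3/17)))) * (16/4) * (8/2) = 21760/3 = 7253.33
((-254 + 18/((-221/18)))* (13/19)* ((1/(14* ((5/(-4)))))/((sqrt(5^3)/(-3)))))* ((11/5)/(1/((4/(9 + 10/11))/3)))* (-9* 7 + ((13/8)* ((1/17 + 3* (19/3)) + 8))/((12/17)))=0.56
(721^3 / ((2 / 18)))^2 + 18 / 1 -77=11378803749381565942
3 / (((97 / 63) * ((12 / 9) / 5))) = 2835 / 388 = 7.31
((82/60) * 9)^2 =15129/100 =151.29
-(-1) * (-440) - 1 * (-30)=-410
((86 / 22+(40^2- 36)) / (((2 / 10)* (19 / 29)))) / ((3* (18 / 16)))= 6668840 / 1881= 3545.37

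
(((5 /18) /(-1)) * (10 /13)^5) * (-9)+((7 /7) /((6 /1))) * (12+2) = 3349051 /1113879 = 3.01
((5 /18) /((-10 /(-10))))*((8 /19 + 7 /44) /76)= 2425 /1143648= 0.00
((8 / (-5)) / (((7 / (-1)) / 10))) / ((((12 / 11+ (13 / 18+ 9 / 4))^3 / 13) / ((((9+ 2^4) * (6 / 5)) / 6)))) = 64583101440 / 29158566703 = 2.21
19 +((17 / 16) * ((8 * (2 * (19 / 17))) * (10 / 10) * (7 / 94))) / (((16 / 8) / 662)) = 45809 / 94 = 487.33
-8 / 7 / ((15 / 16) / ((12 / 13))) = -512 / 455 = -1.13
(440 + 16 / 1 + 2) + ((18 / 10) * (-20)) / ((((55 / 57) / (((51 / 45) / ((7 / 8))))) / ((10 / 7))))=1048262 / 2695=388.97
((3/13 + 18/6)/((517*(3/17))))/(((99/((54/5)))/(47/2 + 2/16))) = 67473/739310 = 0.09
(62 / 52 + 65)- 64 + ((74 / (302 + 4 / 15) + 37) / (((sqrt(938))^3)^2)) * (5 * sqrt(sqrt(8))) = 30155 * 2^(3 / 4) / 133638625316 + 57 / 26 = 2.19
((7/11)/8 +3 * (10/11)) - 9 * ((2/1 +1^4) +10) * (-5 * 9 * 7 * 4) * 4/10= 5189431/88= 58970.81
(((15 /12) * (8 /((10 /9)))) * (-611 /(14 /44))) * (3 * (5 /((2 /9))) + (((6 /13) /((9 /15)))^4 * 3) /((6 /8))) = -18312974955 /15379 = -1190778.01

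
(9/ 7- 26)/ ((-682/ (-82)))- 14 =-40511/ 2387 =-16.97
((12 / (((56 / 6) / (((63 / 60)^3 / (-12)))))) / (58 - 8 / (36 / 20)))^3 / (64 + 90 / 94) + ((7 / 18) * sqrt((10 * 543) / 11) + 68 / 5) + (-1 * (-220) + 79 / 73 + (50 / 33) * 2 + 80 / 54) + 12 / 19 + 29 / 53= 7 * sqrt(59730) / 198 + 58791131799667809785502514541052311 / 244583206298337455898624000000000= 249.01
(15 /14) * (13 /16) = 195 /224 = 0.87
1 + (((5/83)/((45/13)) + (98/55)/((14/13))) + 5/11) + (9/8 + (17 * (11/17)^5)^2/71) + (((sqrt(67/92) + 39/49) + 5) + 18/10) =sqrt(1541)/46 + 18984014774867545367/1595324642781542904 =12.75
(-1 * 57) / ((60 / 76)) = -361 / 5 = -72.20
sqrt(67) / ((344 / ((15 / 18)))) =5 * sqrt(67) / 2064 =0.02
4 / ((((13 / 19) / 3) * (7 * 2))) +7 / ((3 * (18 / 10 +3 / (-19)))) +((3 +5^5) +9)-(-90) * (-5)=8811371 / 3276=2689.67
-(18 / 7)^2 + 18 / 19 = -5274 / 931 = -5.66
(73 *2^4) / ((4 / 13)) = 3796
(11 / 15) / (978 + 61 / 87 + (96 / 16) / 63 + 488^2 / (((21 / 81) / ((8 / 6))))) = 319 / 533187925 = 0.00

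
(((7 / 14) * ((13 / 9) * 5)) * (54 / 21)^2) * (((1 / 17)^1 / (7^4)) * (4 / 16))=0.00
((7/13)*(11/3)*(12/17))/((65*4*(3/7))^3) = 26411/26218998000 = 0.00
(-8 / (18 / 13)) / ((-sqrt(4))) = 26 / 9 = 2.89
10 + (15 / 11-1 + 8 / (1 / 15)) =1434 / 11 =130.36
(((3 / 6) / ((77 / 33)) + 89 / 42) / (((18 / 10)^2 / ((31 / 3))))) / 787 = 5425 / 573723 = 0.01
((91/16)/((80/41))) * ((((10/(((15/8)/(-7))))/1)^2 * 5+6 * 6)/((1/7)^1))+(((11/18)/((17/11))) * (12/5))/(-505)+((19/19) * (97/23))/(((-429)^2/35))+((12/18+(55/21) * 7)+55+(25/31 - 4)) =17183150808355872599/120163657099200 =142997.90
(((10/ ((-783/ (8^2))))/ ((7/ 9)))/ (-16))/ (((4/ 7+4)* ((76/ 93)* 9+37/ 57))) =2945/ 1640588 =0.00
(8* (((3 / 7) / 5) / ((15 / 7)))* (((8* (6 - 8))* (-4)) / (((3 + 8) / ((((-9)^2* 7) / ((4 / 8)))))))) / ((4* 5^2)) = 21.11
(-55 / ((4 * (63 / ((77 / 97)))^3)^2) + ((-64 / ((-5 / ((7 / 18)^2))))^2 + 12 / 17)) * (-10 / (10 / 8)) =-13405033295518898458393 / 376274153980751785650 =-35.63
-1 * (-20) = 20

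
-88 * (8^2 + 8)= -6336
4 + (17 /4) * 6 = 59 /2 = 29.50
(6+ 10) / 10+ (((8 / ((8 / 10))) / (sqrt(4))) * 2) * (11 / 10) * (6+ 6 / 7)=2696 / 35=77.03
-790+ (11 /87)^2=-789.98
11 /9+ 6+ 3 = 10.22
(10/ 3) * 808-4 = 8068/ 3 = 2689.33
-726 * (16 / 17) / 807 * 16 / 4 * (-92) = 1424896 / 4573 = 311.59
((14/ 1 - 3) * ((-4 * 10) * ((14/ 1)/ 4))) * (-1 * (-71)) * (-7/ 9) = 765380/ 9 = 85042.22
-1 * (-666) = 666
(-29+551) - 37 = 485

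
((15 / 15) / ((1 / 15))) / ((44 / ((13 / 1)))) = 195 / 44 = 4.43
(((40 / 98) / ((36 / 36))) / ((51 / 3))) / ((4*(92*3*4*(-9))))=-5 / 8276688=-0.00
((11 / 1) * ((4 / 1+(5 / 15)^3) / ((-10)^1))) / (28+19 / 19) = -1199 / 7830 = -0.15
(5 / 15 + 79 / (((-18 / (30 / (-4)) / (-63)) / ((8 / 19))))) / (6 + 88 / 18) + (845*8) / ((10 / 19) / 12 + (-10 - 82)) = -153.67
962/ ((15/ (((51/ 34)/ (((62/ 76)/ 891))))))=16285698/ 155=105069.02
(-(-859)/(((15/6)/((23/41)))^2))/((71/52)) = 94517488/2983775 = 31.68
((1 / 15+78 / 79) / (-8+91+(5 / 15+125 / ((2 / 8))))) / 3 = 1249 / 2073750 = 0.00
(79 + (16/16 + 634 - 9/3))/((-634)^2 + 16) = 711/401972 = 0.00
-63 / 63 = -1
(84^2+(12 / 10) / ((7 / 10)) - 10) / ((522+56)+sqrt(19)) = 12.10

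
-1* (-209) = 209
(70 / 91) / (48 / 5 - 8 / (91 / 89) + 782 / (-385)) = -1925 / 639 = -3.01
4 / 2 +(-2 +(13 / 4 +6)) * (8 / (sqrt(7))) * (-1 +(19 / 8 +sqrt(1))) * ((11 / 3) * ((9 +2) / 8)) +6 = 8 +66671 * sqrt(7) / 672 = 270.49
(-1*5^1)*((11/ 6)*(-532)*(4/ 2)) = 29260/ 3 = 9753.33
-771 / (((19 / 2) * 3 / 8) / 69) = -283728 / 19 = -14933.05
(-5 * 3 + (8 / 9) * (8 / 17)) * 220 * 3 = -490820 / 51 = -9623.92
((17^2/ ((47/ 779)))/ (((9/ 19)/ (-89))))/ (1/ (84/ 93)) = -10659502588/ 13113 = -812895.80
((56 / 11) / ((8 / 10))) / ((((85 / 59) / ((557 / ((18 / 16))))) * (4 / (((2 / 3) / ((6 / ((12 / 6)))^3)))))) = 1840328 / 136323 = 13.50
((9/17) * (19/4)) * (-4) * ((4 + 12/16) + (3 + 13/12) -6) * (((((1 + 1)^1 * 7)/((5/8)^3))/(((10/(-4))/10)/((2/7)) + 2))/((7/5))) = -77824/75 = -1037.65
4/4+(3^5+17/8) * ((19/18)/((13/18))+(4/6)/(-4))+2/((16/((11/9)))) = 596341/1872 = 318.56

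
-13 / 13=-1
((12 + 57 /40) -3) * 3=1251 /40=31.28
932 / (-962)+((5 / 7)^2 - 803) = -18936716 / 23569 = -803.46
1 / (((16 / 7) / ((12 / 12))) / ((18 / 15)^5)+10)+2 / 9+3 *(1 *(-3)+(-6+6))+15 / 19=-7.90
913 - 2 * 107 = 699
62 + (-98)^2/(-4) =-2339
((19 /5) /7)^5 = 2476099 /52521875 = 0.05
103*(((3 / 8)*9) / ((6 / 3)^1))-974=-12803 / 16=-800.19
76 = 76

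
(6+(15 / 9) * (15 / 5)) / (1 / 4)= 44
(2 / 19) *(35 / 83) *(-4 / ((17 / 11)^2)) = -33880 / 455753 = -0.07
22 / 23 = 0.96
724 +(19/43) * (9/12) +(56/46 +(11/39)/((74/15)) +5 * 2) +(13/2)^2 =740066161/951418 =777.86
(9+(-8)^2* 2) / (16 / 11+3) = 1507 / 49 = 30.76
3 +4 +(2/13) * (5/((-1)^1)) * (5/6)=248/39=6.36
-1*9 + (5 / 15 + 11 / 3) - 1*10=-15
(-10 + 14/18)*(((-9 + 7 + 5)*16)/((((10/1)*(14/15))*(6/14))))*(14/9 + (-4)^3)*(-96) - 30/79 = -471684622/711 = -663410.16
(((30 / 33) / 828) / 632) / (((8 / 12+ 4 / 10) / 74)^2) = 171125 / 20466688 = 0.01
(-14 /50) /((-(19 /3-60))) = -3 /575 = -0.01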